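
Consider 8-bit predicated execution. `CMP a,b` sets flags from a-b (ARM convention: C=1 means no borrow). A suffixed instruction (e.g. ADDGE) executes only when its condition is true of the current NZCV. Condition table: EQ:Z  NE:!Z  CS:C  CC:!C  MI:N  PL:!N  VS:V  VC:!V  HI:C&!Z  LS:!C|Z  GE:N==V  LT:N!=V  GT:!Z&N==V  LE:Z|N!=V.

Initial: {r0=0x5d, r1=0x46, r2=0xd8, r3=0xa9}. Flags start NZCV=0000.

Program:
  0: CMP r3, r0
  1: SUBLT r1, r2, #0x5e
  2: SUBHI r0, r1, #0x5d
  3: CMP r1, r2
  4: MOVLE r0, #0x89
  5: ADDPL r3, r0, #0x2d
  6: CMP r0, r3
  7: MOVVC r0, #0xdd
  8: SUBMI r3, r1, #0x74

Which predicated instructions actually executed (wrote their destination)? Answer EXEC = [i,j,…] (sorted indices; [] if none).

0: ✓ CMP  NZCV=0011
1: ✓ SUBLT  r1←0x7a
2: ✓ SUBHI  r0←0x1d
3: ✓ CMP  NZCV=1001
4: · MOVLE
5: · ADDPL
6: ✓ CMP  NZCV=0000
7: ✓ MOVVC  r0←0xdd
8: · SUBMI

EXEC = [1,2,7]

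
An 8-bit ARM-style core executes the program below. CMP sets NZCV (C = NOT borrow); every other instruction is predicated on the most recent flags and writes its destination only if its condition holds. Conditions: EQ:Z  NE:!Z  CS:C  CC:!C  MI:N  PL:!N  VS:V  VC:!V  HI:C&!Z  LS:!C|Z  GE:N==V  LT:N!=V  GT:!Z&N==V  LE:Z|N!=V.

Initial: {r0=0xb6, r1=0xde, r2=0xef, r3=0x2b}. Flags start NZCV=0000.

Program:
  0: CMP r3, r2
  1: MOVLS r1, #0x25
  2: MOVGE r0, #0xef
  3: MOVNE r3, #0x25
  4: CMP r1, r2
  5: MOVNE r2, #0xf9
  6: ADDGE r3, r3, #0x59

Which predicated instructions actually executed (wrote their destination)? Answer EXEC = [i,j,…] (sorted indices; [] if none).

EXEC = [1,2,3,5,6]

0: ✓ CMP  NZCV=0000
1: ✓ MOVLS  r1←0x25
2: ✓ MOVGE  r0←0xef
3: ✓ MOVNE  r3←0x25
4: ✓ CMP  NZCV=0000
5: ✓ MOVNE  r2←0xf9
6: ✓ ADDGE  r3←0x7e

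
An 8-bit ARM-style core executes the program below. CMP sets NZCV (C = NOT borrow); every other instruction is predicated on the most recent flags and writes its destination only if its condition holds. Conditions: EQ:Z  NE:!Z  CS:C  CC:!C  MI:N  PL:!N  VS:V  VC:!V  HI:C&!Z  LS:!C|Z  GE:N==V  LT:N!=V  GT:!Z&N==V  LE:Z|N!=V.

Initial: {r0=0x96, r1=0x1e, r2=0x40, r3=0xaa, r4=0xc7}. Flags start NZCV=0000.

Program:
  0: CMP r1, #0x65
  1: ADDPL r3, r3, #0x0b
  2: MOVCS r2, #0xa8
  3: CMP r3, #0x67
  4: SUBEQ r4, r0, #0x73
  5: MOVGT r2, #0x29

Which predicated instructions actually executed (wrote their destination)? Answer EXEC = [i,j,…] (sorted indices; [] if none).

EXEC = []

[0] flags=1000 → (cmp)
[1] flags=1000 PL?F → skip
[2] flags=1000 CS?F → skip
[3] flags=0011 → (cmp)
[4] flags=0011 EQ?F → skip
[5] flags=0011 GT?F → skip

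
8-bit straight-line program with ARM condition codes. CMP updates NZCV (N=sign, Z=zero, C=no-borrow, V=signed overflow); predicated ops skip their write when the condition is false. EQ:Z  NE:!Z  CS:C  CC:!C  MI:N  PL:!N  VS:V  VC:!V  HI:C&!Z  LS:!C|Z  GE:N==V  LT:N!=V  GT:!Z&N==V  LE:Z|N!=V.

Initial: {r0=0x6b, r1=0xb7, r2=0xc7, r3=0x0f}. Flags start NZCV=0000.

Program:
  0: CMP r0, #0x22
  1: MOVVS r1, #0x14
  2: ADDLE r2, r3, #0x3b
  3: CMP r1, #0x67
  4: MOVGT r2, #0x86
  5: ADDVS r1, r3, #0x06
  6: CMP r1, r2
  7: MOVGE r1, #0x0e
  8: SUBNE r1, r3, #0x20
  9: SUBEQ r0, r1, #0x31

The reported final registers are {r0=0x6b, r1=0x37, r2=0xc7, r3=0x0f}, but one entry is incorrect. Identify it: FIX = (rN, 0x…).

FIX = (r1, 0xef)

0: ✓ CMP  NZCV=0010
1: · MOVVS
2: · ADDLE
3: ✓ CMP  NZCV=0011
4: · MOVGT
5: ✓ ADDVS  r1←0x15
6: ✓ CMP  NZCV=0000
7: ✓ MOVGE  r1←0x0e
8: ✓ SUBNE  r1←0xef
9: · SUBEQ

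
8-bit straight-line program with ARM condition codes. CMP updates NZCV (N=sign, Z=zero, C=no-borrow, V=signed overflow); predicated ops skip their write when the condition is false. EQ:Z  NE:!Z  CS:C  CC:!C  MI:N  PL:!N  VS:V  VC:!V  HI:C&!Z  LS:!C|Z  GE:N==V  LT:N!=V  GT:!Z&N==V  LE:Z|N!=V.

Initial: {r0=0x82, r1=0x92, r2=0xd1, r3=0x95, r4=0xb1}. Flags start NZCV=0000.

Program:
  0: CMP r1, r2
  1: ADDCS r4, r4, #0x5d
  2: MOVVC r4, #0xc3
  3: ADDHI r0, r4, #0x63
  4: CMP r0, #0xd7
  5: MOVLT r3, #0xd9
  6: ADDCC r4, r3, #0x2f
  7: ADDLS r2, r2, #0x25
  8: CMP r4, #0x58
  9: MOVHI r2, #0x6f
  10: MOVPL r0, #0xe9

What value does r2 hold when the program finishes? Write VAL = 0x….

[0] flags=1000 → (cmp)
[1] flags=1000 CS?F → skip
[2] flags=1000 VC?T → r4=0xc3
[3] flags=1000 HI?F → skip
[4] flags=1000 → (cmp)
[5] flags=1000 LT?T → r3=0xd9
[6] flags=1000 CC?T → r4=0x08
[7] flags=1000 LS?T → r2=0xf6
[8] flags=1000 → (cmp)
[9] flags=1000 HI?F → skip
[10] flags=1000 PL?F → skip

VAL = 0xf6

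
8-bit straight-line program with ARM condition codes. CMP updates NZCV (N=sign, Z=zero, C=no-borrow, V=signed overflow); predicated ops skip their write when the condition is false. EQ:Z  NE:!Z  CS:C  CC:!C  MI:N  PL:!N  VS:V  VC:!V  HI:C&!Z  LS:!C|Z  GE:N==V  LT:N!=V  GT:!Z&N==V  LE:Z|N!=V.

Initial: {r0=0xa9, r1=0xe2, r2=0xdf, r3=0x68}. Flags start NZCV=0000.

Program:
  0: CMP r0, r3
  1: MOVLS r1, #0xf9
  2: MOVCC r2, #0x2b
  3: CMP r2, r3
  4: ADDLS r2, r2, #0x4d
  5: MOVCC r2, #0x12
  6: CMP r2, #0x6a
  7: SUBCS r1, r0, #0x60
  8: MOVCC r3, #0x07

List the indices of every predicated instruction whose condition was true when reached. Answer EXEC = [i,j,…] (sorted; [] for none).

[0] flags=0011 → (cmp)
[1] flags=0011 LS?F → skip
[2] flags=0011 CC?F → skip
[3] flags=0011 → (cmp)
[4] flags=0011 LS?F → skip
[5] flags=0011 CC?F → skip
[6] flags=0011 → (cmp)
[7] flags=0011 CS?T → r1=0x49
[8] flags=0011 CC?F → skip

EXEC = [7]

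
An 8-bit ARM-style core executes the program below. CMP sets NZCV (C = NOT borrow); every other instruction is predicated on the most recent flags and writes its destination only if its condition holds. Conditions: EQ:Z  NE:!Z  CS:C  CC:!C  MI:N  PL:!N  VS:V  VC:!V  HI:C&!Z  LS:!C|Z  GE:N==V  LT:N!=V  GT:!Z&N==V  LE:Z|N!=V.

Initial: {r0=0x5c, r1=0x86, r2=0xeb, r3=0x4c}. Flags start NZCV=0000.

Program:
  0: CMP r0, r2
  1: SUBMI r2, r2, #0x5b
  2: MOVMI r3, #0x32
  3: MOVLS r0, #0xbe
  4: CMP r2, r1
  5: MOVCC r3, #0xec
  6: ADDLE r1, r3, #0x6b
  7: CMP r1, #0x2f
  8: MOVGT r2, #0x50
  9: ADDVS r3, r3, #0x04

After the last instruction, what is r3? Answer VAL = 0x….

VAL = 0x50

[0] flags=0000 → (cmp)
[1] flags=0000 MI?F → skip
[2] flags=0000 MI?F → skip
[3] flags=0000 LS?T → r0=0xbe
[4] flags=0010 → (cmp)
[5] flags=0010 CC?F → skip
[6] flags=0010 LE?F → skip
[7] flags=0011 → (cmp)
[8] flags=0011 GT?F → skip
[9] flags=0011 VS?T → r3=0x50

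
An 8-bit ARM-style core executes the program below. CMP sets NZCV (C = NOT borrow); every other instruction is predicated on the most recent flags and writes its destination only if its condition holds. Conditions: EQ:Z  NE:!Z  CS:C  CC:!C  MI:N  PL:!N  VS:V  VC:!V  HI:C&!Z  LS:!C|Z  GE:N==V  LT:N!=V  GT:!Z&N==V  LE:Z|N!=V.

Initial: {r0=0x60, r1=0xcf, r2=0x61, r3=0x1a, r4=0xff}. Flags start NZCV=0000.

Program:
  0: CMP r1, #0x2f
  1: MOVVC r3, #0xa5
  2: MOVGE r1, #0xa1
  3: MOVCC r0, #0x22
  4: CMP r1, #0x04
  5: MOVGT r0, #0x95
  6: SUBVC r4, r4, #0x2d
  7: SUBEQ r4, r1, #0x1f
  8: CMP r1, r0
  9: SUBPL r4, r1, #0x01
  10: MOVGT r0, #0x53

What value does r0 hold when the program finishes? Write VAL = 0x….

0: ✓ CMP  NZCV=1010
1: ✓ MOVVC  r3←0xa5
2: · MOVGE
3: · MOVCC
4: ✓ CMP  NZCV=1010
5: · MOVGT
6: ✓ SUBVC  r4←0xd2
7: · SUBEQ
8: ✓ CMP  NZCV=0011
9: ✓ SUBPL  r4←0xce
10: · MOVGT

VAL = 0x60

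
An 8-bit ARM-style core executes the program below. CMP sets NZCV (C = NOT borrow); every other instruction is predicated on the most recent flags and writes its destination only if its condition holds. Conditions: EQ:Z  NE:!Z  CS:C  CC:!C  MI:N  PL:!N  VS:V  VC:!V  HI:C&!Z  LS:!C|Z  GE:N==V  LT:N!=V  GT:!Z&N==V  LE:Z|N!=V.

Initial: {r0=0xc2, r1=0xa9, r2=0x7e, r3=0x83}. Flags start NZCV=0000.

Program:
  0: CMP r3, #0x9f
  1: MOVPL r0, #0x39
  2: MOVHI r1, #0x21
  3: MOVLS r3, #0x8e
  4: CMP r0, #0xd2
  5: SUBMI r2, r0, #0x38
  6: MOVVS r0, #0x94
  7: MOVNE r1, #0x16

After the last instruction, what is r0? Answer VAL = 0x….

0: ✓ CMP  NZCV=1000
1: · MOVPL
2: · MOVHI
3: ✓ MOVLS  r3←0x8e
4: ✓ CMP  NZCV=1000
5: ✓ SUBMI  r2←0x8a
6: · MOVVS
7: ✓ MOVNE  r1←0x16

VAL = 0xc2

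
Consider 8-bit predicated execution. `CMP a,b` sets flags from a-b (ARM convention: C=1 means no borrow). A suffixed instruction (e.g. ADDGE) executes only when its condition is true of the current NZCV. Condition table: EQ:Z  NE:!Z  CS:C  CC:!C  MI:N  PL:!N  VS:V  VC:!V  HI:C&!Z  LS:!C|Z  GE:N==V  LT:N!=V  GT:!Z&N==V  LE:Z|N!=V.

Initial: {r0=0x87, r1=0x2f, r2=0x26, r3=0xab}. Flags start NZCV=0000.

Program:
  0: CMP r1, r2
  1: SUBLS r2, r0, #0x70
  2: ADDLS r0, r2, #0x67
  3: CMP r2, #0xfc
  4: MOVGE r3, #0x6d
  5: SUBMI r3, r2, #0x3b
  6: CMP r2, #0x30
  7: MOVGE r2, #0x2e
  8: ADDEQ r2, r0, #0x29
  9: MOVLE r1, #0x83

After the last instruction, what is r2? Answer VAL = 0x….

[0] flags=0010 → (cmp)
[1] flags=0010 LS?F → skip
[2] flags=0010 LS?F → skip
[3] flags=0000 → (cmp)
[4] flags=0000 GE?T → r3=0x6d
[5] flags=0000 MI?F → skip
[6] flags=1000 → (cmp)
[7] flags=1000 GE?F → skip
[8] flags=1000 EQ?F → skip
[9] flags=1000 LE?T → r1=0x83

VAL = 0x26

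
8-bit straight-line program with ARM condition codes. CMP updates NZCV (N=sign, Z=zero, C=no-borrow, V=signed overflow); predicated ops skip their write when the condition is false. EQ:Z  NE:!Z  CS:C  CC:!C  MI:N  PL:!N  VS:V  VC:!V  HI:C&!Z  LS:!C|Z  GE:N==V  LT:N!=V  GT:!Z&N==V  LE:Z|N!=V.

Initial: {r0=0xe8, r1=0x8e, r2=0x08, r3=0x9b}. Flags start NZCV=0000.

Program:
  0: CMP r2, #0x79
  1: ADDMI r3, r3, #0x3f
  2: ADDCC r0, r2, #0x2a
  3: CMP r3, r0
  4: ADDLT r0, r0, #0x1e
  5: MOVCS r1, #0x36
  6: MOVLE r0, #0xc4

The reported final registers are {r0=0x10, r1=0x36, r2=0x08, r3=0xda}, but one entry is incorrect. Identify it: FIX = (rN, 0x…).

0: ✓ CMP  NZCV=1000
1: ✓ ADDMI  r3←0xda
2: ✓ ADDCC  r0←0x32
3: ✓ CMP  NZCV=1010
4: ✓ ADDLT  r0←0x50
5: ✓ MOVCS  r1←0x36
6: ✓ MOVLE  r0←0xc4

FIX = (r0, 0xc4)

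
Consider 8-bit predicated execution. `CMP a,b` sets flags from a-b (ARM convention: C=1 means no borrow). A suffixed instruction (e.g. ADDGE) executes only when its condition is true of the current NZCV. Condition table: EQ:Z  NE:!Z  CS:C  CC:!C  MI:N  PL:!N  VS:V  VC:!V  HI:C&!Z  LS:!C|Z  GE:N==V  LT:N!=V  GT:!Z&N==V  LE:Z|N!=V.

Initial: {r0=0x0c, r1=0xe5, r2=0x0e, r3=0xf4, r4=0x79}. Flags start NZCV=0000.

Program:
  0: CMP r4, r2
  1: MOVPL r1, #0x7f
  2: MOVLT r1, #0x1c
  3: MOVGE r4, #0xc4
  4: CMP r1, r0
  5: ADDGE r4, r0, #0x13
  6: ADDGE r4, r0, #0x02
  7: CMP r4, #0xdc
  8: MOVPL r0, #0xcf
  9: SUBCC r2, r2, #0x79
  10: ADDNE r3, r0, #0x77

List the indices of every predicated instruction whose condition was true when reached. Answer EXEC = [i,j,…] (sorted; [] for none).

EXEC = [1,3,5,6,8,9,10]

0: ✓ CMP  NZCV=0010
1: ✓ MOVPL  r1←0x7f
2: · MOVLT
3: ✓ MOVGE  r4←0xc4
4: ✓ CMP  NZCV=0010
5: ✓ ADDGE  r4←0x1f
6: ✓ ADDGE  r4←0x0e
7: ✓ CMP  NZCV=0000
8: ✓ MOVPL  r0←0xcf
9: ✓ SUBCC  r2←0x95
10: ✓ ADDNE  r3←0x46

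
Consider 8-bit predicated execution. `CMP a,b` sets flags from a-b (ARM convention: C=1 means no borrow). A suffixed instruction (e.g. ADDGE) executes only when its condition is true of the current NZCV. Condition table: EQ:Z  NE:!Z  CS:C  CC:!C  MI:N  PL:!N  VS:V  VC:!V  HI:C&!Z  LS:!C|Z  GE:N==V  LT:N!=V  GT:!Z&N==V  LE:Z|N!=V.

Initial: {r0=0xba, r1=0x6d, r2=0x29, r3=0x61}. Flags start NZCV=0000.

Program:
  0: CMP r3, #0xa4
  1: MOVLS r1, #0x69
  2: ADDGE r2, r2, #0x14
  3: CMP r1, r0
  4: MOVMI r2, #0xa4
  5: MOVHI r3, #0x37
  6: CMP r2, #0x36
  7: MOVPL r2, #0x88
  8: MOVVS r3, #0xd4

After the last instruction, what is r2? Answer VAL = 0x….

VAL = 0x88

[0] flags=1001 → (cmp)
[1] flags=1001 LS?T → r1=0x69
[2] flags=1001 GE?T → r2=0x3d
[3] flags=1001 → (cmp)
[4] flags=1001 MI?T → r2=0xa4
[5] flags=1001 HI?F → skip
[6] flags=0011 → (cmp)
[7] flags=0011 PL?T → r2=0x88
[8] flags=0011 VS?T → r3=0xd4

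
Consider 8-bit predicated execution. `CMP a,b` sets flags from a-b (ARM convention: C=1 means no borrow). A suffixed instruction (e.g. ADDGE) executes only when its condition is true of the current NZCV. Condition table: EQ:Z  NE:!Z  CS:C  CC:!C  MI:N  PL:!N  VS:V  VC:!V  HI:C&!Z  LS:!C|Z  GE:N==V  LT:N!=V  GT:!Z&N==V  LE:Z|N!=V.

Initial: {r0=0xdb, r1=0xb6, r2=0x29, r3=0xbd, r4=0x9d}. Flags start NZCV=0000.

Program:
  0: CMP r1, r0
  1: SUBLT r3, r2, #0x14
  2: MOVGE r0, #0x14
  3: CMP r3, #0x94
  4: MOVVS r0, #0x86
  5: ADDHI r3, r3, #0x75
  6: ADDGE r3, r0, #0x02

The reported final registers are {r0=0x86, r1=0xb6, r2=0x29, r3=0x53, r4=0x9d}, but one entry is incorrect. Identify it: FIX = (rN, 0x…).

FIX = (r3, 0x88)

0: ✓ CMP  NZCV=1000
1: ✓ SUBLT  r3←0x15
2: · MOVGE
3: ✓ CMP  NZCV=1001
4: ✓ MOVVS  r0←0x86
5: · ADDHI
6: ✓ ADDGE  r3←0x88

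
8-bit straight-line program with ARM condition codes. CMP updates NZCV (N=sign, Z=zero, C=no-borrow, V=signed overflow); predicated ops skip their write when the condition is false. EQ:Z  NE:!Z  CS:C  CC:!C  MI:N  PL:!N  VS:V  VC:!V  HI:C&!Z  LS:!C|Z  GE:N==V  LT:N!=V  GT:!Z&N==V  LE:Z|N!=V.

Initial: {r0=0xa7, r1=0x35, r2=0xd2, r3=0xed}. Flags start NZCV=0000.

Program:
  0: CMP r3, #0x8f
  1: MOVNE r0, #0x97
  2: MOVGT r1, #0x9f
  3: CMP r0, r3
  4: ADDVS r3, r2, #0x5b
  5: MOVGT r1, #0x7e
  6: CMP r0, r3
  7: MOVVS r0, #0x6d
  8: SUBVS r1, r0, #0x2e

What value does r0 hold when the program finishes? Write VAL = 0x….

VAL = 0x97

[0] flags=0010 → (cmp)
[1] flags=0010 NE?T → r0=0x97
[2] flags=0010 GT?T → r1=0x9f
[3] flags=1000 → (cmp)
[4] flags=1000 VS?F → skip
[5] flags=1000 GT?F → skip
[6] flags=1000 → (cmp)
[7] flags=1000 VS?F → skip
[8] flags=1000 VS?F → skip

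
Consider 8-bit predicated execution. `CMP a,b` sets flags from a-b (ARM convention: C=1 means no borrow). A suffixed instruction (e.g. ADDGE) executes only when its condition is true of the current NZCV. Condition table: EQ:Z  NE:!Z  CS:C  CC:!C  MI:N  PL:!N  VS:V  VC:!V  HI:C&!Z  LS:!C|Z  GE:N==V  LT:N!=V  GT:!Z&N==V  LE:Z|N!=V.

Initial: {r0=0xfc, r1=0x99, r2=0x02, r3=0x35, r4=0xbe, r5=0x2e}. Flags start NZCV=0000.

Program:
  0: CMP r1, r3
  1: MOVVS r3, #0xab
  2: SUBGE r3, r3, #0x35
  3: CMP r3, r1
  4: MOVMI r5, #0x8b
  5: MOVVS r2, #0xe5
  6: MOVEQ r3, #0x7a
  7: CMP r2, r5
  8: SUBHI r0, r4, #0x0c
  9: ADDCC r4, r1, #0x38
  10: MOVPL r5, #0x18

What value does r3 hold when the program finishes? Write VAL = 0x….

[0] flags=0011 → (cmp)
[1] flags=0011 VS?T → r3=0xab
[2] flags=0011 GE?F → skip
[3] flags=0010 → (cmp)
[4] flags=0010 MI?F → skip
[5] flags=0010 VS?F → skip
[6] flags=0010 EQ?F → skip
[7] flags=1000 → (cmp)
[8] flags=1000 HI?F → skip
[9] flags=1000 CC?T → r4=0xd1
[10] flags=1000 PL?F → skip

VAL = 0xab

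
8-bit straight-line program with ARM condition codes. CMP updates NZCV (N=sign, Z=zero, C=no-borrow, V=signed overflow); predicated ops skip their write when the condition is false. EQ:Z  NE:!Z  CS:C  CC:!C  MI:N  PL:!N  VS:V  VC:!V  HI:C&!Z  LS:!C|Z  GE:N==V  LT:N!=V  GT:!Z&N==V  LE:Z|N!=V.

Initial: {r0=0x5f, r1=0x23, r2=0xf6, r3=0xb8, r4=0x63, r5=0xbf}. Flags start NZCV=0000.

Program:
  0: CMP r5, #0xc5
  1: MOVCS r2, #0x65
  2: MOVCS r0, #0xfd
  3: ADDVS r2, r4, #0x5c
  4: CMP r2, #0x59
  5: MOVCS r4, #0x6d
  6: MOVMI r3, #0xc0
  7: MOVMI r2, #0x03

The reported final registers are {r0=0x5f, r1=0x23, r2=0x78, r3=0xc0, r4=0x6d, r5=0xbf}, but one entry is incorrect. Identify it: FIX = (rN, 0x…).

0: ✓ CMP  NZCV=1000
1: · MOVCS
2: · MOVCS
3: · ADDVS
4: ✓ CMP  NZCV=1010
5: ✓ MOVCS  r4←0x6d
6: ✓ MOVMI  r3←0xc0
7: ✓ MOVMI  r2←0x03

FIX = (r2, 0x03)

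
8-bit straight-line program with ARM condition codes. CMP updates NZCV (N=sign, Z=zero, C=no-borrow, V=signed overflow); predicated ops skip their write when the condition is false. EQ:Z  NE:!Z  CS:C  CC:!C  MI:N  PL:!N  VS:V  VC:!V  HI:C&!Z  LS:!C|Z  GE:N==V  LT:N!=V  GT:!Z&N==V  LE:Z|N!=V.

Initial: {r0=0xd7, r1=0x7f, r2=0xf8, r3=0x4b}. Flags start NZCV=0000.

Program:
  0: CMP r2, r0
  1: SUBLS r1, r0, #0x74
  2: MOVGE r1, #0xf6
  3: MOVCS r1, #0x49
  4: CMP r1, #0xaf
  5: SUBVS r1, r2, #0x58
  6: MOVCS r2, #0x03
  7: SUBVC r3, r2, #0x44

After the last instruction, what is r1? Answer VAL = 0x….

VAL = 0xa0

[0] flags=0010 → (cmp)
[1] flags=0010 LS?F → skip
[2] flags=0010 GE?T → r1=0xf6
[3] flags=0010 CS?T → r1=0x49
[4] flags=1001 → (cmp)
[5] flags=1001 VS?T → r1=0xa0
[6] flags=1001 CS?F → skip
[7] flags=1001 VC?F → skip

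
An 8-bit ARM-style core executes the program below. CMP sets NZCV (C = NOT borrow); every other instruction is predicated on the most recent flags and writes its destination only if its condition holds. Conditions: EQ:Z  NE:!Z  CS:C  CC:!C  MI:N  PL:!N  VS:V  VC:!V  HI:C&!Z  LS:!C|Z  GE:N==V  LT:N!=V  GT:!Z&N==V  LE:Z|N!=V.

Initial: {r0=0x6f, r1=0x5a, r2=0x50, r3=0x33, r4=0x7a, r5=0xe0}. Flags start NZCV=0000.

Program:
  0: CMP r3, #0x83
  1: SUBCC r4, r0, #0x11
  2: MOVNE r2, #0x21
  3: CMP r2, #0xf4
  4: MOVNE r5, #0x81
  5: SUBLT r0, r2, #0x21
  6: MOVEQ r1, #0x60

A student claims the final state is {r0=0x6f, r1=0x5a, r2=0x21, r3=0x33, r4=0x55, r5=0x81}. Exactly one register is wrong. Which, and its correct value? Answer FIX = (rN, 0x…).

FIX = (r4, 0x5e)

[0] flags=1001 → (cmp)
[1] flags=1001 CC?T → r4=0x5e
[2] flags=1001 NE?T → r2=0x21
[3] flags=0000 → (cmp)
[4] flags=0000 NE?T → r5=0x81
[5] flags=0000 LT?F → skip
[6] flags=0000 EQ?F → skip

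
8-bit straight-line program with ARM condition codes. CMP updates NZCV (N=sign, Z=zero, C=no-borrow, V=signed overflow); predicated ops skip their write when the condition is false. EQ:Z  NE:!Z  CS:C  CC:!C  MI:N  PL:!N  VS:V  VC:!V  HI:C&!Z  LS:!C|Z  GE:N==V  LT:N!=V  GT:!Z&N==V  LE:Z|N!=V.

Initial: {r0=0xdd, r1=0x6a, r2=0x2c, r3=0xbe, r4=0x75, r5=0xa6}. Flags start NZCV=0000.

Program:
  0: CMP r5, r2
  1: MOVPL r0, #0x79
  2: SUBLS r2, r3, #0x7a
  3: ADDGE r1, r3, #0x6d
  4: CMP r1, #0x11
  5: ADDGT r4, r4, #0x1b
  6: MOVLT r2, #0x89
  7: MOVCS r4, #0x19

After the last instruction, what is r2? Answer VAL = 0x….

VAL = 0x2c

0: ✓ CMP  NZCV=0011
1: ✓ MOVPL  r0←0x79
2: · SUBLS
3: · ADDGE
4: ✓ CMP  NZCV=0010
5: ✓ ADDGT  r4←0x90
6: · MOVLT
7: ✓ MOVCS  r4←0x19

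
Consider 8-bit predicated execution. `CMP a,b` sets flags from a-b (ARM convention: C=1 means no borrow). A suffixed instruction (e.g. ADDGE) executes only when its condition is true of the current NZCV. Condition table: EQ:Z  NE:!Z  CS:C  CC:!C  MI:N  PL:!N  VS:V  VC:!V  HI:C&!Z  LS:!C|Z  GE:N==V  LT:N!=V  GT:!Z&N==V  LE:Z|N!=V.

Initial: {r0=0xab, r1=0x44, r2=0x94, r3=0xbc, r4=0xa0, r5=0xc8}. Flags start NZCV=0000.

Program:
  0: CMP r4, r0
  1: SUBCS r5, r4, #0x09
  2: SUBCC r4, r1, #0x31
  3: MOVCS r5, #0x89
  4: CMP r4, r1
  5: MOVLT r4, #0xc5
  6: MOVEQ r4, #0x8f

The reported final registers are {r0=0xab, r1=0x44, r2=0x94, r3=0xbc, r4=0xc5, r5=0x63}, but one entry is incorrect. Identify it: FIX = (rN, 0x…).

FIX = (r5, 0xc8)

0: ✓ CMP  NZCV=1000
1: · SUBCS
2: ✓ SUBCC  r4←0x13
3: · MOVCS
4: ✓ CMP  NZCV=1000
5: ✓ MOVLT  r4←0xc5
6: · MOVEQ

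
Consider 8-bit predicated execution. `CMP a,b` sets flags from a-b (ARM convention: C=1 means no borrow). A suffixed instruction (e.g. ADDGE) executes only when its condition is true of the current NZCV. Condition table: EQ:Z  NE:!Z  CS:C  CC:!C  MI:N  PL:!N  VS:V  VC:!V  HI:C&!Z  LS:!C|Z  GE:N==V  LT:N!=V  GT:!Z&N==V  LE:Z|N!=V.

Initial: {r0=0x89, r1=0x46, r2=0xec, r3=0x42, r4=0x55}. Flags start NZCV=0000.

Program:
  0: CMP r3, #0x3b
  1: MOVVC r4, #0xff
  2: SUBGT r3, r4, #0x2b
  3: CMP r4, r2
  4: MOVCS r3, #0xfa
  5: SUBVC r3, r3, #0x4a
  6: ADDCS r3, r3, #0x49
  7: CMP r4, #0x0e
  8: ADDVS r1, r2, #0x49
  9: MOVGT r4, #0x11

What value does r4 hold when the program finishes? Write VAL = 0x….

0: ✓ CMP  NZCV=0010
1: ✓ MOVVC  r4←0xff
2: ✓ SUBGT  r3←0xd4
3: ✓ CMP  NZCV=0010
4: ✓ MOVCS  r3←0xfa
5: ✓ SUBVC  r3←0xb0
6: ✓ ADDCS  r3←0xf9
7: ✓ CMP  NZCV=1010
8: · ADDVS
9: · MOVGT

VAL = 0xff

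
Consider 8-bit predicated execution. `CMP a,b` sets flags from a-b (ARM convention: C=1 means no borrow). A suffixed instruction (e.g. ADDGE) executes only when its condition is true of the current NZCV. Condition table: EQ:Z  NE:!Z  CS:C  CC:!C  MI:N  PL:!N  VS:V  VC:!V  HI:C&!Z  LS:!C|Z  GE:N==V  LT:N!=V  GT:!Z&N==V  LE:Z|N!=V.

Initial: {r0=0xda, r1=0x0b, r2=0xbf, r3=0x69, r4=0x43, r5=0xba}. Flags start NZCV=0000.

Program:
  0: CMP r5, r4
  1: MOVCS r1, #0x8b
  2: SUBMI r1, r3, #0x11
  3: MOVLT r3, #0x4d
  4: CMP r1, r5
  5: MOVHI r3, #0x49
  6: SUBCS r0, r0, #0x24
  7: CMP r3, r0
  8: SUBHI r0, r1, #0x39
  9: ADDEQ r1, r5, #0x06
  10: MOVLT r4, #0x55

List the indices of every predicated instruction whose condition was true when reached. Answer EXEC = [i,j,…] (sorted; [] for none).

EXEC = [1,3]

0: ✓ CMP  NZCV=0011
1: ✓ MOVCS  r1←0x8b
2: · SUBMI
3: ✓ MOVLT  r3←0x4d
4: ✓ CMP  NZCV=1000
5: · MOVHI
6: · SUBCS
7: ✓ CMP  NZCV=0000
8: · SUBHI
9: · ADDEQ
10: · MOVLT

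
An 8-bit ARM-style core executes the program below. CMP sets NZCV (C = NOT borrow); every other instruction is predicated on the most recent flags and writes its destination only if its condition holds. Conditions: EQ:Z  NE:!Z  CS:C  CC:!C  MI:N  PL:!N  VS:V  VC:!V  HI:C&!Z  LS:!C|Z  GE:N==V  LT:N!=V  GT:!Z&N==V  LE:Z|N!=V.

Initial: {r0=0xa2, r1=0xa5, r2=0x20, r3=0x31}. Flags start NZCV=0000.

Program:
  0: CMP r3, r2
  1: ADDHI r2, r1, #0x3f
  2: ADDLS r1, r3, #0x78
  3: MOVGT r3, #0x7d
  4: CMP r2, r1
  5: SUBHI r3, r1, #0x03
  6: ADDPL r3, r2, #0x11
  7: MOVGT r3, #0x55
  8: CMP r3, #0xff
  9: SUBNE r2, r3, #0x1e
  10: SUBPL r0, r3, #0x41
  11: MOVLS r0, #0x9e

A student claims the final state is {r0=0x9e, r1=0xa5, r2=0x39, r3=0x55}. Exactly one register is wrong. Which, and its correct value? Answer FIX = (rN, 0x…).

FIX = (r2, 0x37)

[0] flags=0010 → (cmp)
[1] flags=0010 HI?T → r2=0xe4
[2] flags=0010 LS?F → skip
[3] flags=0010 GT?T → r3=0x7d
[4] flags=0010 → (cmp)
[5] flags=0010 HI?T → r3=0xa2
[6] flags=0010 PL?T → r3=0xf5
[7] flags=0010 GT?T → r3=0x55
[8] flags=0000 → (cmp)
[9] flags=0000 NE?T → r2=0x37
[10] flags=0000 PL?T → r0=0x14
[11] flags=0000 LS?T → r0=0x9e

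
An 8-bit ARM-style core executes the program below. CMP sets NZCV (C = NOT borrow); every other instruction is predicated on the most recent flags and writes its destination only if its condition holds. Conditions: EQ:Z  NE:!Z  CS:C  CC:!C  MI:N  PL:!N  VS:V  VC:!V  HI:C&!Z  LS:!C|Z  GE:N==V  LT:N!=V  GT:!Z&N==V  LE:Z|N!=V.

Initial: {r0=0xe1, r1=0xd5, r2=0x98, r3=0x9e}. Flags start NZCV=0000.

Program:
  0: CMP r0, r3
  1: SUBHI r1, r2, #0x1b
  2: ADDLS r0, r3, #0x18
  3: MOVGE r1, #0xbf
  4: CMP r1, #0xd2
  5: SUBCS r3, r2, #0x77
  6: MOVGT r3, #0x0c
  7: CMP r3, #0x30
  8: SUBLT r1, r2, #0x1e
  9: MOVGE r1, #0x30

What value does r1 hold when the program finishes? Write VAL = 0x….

VAL = 0x7a

0: ✓ CMP  NZCV=0010
1: ✓ SUBHI  r1←0x7d
2: · ADDLS
3: ✓ MOVGE  r1←0xbf
4: ✓ CMP  NZCV=1000
5: · SUBCS
6: · MOVGT
7: ✓ CMP  NZCV=0011
8: ✓ SUBLT  r1←0x7a
9: · MOVGE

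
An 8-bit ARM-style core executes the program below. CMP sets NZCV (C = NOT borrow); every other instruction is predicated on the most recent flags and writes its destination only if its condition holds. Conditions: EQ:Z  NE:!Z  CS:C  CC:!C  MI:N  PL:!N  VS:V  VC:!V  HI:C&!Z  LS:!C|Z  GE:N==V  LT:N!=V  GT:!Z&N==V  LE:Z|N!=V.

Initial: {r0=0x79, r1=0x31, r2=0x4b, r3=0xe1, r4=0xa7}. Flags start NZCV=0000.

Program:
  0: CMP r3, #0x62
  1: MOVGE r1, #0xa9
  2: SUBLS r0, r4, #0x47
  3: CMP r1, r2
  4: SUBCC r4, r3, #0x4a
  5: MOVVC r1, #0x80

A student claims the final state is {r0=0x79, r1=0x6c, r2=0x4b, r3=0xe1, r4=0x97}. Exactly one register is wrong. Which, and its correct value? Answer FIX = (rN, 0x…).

0: ✓ CMP  NZCV=0011
1: · MOVGE
2: · SUBLS
3: ✓ CMP  NZCV=1000
4: ✓ SUBCC  r4←0x97
5: ✓ MOVVC  r1←0x80

FIX = (r1, 0x80)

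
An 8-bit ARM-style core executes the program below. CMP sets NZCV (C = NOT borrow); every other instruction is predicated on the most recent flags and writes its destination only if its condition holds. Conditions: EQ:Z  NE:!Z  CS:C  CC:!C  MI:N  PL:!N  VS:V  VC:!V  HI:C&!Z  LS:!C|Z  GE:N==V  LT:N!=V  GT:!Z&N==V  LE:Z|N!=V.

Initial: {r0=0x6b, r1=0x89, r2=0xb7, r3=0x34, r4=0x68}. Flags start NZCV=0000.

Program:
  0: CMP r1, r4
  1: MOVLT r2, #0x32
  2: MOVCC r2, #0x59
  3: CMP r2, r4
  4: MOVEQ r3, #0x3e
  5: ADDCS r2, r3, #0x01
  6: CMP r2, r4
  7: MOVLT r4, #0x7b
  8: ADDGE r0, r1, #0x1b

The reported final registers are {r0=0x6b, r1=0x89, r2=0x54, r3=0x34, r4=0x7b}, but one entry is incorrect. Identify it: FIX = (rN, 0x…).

FIX = (r2, 0x32)

0: ✓ CMP  NZCV=0011
1: ✓ MOVLT  r2←0x32
2: · MOVCC
3: ✓ CMP  NZCV=1000
4: · MOVEQ
5: · ADDCS
6: ✓ CMP  NZCV=1000
7: ✓ MOVLT  r4←0x7b
8: · ADDGE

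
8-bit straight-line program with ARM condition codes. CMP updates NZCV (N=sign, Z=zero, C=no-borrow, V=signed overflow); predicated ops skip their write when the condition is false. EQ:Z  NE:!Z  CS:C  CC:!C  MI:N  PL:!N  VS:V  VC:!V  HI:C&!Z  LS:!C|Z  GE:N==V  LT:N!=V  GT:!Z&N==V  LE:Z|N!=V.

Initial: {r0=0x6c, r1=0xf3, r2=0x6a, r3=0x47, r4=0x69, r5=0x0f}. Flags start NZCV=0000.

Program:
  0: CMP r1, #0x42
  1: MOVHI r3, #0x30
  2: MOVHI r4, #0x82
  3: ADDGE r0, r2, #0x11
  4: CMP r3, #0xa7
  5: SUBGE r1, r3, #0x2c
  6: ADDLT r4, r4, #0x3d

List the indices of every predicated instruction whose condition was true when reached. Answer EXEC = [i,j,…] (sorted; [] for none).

[0] flags=1010 → (cmp)
[1] flags=1010 HI?T → r3=0x30
[2] flags=1010 HI?T → r4=0x82
[3] flags=1010 GE?F → skip
[4] flags=1001 → (cmp)
[5] flags=1001 GE?T → r1=0x04
[6] flags=1001 LT?F → skip

EXEC = [1,2,5]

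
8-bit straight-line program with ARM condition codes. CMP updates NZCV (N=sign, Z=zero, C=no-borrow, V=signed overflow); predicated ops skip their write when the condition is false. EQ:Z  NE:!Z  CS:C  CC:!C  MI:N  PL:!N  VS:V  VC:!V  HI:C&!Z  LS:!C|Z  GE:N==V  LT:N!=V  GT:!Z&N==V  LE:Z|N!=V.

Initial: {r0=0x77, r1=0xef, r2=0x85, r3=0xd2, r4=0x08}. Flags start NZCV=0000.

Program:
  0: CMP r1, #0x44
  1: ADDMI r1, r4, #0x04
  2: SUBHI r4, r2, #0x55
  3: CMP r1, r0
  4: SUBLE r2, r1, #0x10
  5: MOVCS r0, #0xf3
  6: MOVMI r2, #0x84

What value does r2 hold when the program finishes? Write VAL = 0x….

0: ✓ CMP  NZCV=1010
1: ✓ ADDMI  r1←0x0c
2: ✓ SUBHI  r4←0x30
3: ✓ CMP  NZCV=1000
4: ✓ SUBLE  r2←0xfc
5: · MOVCS
6: ✓ MOVMI  r2←0x84

VAL = 0x84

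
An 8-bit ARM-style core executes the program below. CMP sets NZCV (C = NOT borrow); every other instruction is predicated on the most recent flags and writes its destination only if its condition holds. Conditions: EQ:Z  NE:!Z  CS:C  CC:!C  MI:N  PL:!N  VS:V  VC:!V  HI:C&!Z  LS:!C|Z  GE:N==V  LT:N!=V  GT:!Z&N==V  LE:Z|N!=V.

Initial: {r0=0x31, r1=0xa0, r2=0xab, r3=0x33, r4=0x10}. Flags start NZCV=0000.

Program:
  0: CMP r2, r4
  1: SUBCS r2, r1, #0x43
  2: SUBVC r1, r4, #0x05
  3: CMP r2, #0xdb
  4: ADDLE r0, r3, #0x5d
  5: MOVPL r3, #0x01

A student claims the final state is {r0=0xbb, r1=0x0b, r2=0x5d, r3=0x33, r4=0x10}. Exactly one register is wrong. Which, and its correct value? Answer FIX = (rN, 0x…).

[0] flags=1010 → (cmp)
[1] flags=1010 CS?T → r2=0x5d
[2] flags=1010 VC?T → r1=0x0b
[3] flags=1001 → (cmp)
[4] flags=1001 LE?F → skip
[5] flags=1001 PL?F → skip

FIX = (r0, 0x31)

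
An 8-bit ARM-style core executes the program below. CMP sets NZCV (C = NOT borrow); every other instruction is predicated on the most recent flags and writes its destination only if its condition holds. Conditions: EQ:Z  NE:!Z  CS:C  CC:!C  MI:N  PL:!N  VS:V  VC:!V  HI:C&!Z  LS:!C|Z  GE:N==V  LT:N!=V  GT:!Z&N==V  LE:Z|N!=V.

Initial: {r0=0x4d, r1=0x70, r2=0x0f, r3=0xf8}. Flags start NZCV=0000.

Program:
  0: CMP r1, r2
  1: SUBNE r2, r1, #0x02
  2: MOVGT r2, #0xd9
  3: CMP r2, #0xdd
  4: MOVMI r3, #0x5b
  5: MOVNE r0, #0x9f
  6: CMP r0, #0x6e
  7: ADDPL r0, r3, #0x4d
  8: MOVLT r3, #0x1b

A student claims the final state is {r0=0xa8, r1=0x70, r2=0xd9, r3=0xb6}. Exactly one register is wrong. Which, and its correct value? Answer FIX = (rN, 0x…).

[0] flags=0010 → (cmp)
[1] flags=0010 NE?T → r2=0x6e
[2] flags=0010 GT?T → r2=0xd9
[3] flags=1000 → (cmp)
[4] flags=1000 MI?T → r3=0x5b
[5] flags=1000 NE?T → r0=0x9f
[6] flags=0011 → (cmp)
[7] flags=0011 PL?T → r0=0xa8
[8] flags=0011 LT?T → r3=0x1b

FIX = (r3, 0x1b)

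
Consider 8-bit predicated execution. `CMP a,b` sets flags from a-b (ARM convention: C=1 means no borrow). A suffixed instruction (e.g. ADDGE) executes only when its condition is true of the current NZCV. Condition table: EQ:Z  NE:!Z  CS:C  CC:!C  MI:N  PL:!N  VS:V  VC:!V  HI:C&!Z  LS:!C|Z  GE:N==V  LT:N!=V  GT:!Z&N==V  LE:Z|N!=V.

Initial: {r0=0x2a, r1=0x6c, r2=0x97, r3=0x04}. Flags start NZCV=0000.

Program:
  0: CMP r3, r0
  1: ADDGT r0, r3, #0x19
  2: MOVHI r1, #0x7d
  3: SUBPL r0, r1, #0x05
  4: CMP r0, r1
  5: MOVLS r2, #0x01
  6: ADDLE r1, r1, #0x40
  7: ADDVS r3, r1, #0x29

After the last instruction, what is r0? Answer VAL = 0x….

VAL = 0x2a

0: ✓ CMP  NZCV=1000
1: · ADDGT
2: · MOVHI
3: · SUBPL
4: ✓ CMP  NZCV=1000
5: ✓ MOVLS  r2←0x01
6: ✓ ADDLE  r1←0xac
7: · ADDVS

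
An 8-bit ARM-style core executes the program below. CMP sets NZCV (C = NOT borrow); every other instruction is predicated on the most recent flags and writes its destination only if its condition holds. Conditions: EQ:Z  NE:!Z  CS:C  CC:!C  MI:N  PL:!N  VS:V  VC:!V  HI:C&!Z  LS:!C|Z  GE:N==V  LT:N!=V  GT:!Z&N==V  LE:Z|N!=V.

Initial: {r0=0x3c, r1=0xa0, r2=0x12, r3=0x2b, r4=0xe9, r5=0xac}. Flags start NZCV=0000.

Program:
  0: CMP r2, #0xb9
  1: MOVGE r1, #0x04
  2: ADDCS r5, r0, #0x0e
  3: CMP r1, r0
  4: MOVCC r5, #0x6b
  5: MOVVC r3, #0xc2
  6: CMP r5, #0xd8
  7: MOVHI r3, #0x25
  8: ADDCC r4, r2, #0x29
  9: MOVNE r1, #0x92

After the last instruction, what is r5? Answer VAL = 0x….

[0] flags=0000 → (cmp)
[1] flags=0000 GE?T → r1=0x04
[2] flags=0000 CS?F → skip
[3] flags=1000 → (cmp)
[4] flags=1000 CC?T → r5=0x6b
[5] flags=1000 VC?T → r3=0xc2
[6] flags=1001 → (cmp)
[7] flags=1001 HI?F → skip
[8] flags=1001 CC?T → r4=0x3b
[9] flags=1001 NE?T → r1=0x92

VAL = 0x6b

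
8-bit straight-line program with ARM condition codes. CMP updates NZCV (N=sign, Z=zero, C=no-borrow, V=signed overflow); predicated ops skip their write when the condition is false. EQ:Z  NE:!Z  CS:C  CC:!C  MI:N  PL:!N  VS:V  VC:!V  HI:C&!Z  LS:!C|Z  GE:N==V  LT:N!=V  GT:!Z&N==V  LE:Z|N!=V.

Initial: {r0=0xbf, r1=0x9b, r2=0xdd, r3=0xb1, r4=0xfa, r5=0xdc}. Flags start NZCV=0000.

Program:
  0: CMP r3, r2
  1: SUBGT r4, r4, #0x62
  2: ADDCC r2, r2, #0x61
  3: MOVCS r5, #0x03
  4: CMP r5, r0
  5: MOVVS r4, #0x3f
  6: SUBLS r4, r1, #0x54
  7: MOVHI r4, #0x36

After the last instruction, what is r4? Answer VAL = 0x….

[0] flags=1000 → (cmp)
[1] flags=1000 GT?F → skip
[2] flags=1000 CC?T → r2=0x3e
[3] flags=1000 CS?F → skip
[4] flags=0010 → (cmp)
[5] flags=0010 VS?F → skip
[6] flags=0010 LS?F → skip
[7] flags=0010 HI?T → r4=0x36

VAL = 0x36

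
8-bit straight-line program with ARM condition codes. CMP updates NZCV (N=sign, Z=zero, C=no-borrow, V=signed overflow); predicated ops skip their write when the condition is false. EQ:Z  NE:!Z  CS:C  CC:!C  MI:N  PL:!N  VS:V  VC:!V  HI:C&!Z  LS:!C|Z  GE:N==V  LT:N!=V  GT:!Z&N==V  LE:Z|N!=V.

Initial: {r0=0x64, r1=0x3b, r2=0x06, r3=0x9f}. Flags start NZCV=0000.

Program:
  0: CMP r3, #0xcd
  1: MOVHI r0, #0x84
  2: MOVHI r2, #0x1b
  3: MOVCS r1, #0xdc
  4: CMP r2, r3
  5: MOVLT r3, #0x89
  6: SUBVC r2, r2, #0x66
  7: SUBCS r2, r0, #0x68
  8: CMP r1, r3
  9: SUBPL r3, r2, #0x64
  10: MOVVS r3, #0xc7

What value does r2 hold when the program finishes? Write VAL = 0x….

VAL = 0xa0

[0] flags=1000 → (cmp)
[1] flags=1000 HI?F → skip
[2] flags=1000 HI?F → skip
[3] flags=1000 CS?F → skip
[4] flags=0000 → (cmp)
[5] flags=0000 LT?F → skip
[6] flags=0000 VC?T → r2=0xa0
[7] flags=0000 CS?F → skip
[8] flags=1001 → (cmp)
[9] flags=1001 PL?F → skip
[10] flags=1001 VS?T → r3=0xc7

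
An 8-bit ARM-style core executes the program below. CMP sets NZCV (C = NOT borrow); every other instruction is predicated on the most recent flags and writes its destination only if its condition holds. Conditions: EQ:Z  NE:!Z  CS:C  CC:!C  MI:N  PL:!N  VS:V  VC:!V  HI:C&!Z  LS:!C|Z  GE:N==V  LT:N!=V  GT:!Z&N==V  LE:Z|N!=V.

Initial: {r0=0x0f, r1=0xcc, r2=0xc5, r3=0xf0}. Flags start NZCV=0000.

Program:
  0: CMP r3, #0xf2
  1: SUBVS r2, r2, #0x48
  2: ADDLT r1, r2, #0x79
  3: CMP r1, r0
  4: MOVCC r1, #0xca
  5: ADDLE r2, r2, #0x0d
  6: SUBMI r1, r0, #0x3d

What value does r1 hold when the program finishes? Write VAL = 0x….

0: ✓ CMP  NZCV=1000
1: · SUBVS
2: ✓ ADDLT  r1←0x3e
3: ✓ CMP  NZCV=0010
4: · MOVCC
5: · ADDLE
6: · SUBMI

VAL = 0x3e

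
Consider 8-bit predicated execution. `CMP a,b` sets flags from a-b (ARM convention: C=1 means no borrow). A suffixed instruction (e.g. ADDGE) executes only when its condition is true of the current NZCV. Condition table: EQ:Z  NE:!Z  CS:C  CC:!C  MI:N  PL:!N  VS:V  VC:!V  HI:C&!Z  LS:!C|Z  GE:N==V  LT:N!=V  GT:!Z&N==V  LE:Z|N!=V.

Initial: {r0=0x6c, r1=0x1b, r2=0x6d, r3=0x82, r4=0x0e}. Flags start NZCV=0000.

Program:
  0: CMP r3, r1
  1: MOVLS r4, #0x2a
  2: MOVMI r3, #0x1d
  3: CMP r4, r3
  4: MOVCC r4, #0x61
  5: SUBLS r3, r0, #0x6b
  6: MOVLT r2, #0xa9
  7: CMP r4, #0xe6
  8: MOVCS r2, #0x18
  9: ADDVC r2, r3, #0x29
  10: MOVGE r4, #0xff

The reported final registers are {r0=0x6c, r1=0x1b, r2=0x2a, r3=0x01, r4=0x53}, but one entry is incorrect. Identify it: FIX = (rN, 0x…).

FIX = (r4, 0xff)

[0] flags=0011 → (cmp)
[1] flags=0011 LS?F → skip
[2] flags=0011 MI?F → skip
[3] flags=1001 → (cmp)
[4] flags=1001 CC?T → r4=0x61
[5] flags=1001 LS?T → r3=0x01
[6] flags=1001 LT?F → skip
[7] flags=0000 → (cmp)
[8] flags=0000 CS?F → skip
[9] flags=0000 VC?T → r2=0x2a
[10] flags=0000 GE?T → r4=0xff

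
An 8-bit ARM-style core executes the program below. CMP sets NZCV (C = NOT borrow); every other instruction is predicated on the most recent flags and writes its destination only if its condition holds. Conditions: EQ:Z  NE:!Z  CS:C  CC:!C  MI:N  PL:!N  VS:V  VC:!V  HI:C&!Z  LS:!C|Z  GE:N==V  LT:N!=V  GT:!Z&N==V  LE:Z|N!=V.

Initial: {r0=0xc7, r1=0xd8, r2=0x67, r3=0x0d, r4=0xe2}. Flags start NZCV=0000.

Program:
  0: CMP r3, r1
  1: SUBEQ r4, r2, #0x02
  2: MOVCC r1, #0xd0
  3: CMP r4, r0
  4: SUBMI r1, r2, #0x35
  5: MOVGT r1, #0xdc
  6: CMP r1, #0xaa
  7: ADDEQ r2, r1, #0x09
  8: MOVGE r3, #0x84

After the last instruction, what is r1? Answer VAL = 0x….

VAL = 0xdc

0: ✓ CMP  NZCV=0000
1: · SUBEQ
2: ✓ MOVCC  r1←0xd0
3: ✓ CMP  NZCV=0010
4: · SUBMI
5: ✓ MOVGT  r1←0xdc
6: ✓ CMP  NZCV=0010
7: · ADDEQ
8: ✓ MOVGE  r3←0x84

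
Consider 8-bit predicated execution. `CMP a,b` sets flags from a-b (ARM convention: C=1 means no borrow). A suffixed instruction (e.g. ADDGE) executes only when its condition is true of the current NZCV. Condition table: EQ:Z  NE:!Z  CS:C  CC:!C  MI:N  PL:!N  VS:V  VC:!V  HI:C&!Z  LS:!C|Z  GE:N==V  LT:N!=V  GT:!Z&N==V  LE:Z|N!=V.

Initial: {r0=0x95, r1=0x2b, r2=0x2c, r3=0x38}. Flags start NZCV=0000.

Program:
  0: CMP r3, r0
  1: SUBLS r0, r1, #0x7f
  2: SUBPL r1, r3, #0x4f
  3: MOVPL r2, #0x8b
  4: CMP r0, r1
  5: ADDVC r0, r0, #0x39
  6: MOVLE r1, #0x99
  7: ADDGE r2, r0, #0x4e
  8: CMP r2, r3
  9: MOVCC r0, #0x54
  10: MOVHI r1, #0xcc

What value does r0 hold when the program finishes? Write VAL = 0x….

VAL = 0x54

[0] flags=1001 → (cmp)
[1] flags=1001 LS?T → r0=0xac
[2] flags=1001 PL?F → skip
[3] flags=1001 PL?F → skip
[4] flags=1010 → (cmp)
[5] flags=1010 VC?T → r0=0xe5
[6] flags=1010 LE?T → r1=0x99
[7] flags=1010 GE?F → skip
[8] flags=1000 → (cmp)
[9] flags=1000 CC?T → r0=0x54
[10] flags=1000 HI?F → skip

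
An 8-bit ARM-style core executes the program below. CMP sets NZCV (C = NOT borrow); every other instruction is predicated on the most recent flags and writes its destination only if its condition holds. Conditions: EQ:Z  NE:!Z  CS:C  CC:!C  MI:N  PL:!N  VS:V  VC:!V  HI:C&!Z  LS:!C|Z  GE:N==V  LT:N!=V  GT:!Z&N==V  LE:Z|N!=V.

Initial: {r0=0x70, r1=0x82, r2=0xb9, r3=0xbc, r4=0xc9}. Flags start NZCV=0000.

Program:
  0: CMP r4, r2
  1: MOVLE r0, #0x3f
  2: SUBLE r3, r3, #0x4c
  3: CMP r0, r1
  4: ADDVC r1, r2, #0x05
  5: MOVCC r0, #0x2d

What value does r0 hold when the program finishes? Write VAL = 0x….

VAL = 0x2d

[0] flags=0010 → (cmp)
[1] flags=0010 LE?F → skip
[2] flags=0010 LE?F → skip
[3] flags=1001 → (cmp)
[4] flags=1001 VC?F → skip
[5] flags=1001 CC?T → r0=0x2d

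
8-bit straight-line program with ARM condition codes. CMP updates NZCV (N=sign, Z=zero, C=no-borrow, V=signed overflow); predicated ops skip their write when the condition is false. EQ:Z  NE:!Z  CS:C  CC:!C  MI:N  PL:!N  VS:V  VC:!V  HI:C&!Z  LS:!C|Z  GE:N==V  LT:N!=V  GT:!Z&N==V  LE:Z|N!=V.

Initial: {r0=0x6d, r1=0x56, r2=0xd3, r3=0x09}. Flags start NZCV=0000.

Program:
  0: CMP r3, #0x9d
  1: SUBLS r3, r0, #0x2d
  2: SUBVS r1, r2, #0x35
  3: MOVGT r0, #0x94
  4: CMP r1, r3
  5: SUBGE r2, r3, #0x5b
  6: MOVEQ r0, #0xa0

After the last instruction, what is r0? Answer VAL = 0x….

VAL = 0x94

0: ✓ CMP  NZCV=0000
1: ✓ SUBLS  r3←0x40
2: · SUBVS
3: ✓ MOVGT  r0←0x94
4: ✓ CMP  NZCV=0010
5: ✓ SUBGE  r2←0xe5
6: · MOVEQ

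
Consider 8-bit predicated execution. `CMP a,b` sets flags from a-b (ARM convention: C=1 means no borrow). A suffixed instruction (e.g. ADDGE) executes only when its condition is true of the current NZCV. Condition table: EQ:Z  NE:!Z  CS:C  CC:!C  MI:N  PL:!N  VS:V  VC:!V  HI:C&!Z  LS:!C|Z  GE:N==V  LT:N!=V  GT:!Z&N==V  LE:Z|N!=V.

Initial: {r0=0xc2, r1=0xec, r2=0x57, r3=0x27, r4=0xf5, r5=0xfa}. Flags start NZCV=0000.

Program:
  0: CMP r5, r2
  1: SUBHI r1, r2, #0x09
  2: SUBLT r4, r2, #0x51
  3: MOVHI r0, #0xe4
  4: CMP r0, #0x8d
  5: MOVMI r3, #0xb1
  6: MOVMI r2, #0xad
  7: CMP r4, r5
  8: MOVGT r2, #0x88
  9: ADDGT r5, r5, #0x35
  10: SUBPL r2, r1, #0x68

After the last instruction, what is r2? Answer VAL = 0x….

0: ✓ CMP  NZCV=1010
1: ✓ SUBHI  r1←0x4e
2: ✓ SUBLT  r4←0x06
3: ✓ MOVHI  r0←0xe4
4: ✓ CMP  NZCV=0010
5: · MOVMI
6: · MOVMI
7: ✓ CMP  NZCV=0000
8: ✓ MOVGT  r2←0x88
9: ✓ ADDGT  r5←0x2f
10: ✓ SUBPL  r2←0xe6

VAL = 0xe6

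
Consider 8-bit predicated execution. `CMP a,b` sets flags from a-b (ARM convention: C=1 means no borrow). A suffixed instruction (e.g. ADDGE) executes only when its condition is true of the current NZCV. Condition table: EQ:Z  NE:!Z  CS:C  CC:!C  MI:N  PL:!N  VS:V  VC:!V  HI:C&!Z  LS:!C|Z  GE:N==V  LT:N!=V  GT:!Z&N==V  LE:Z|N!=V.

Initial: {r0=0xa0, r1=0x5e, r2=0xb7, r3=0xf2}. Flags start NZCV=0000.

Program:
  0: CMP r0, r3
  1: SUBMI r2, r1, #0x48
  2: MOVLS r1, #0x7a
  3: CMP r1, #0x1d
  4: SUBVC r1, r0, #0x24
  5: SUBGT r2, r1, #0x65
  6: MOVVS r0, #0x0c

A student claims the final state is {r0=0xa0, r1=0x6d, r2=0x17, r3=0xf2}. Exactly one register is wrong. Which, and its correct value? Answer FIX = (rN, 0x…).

FIX = (r1, 0x7c)

0: ✓ CMP  NZCV=1000
1: ✓ SUBMI  r2←0x16
2: ✓ MOVLS  r1←0x7a
3: ✓ CMP  NZCV=0010
4: ✓ SUBVC  r1←0x7c
5: ✓ SUBGT  r2←0x17
6: · MOVVS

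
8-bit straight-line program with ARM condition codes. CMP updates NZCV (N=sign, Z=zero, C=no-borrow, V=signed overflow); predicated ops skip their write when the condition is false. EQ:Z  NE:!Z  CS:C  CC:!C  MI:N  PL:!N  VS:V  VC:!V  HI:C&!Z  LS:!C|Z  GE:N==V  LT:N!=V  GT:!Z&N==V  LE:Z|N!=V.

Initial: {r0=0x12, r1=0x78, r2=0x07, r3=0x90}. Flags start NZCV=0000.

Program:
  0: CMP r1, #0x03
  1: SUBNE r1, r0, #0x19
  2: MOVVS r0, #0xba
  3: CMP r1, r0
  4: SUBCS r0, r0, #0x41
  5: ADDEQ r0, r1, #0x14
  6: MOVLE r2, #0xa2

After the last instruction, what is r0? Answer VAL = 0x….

0: ✓ CMP  NZCV=0010
1: ✓ SUBNE  r1←0xf9
2: · MOVVS
3: ✓ CMP  NZCV=1010
4: ✓ SUBCS  r0←0xd1
5: · ADDEQ
6: ✓ MOVLE  r2←0xa2

VAL = 0xd1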